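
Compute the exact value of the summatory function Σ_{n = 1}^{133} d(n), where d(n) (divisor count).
Σ_{n ≤ 133} d(n) = 675

Compute d(n) for each 1 ≤ n ≤ 133: d(1) = 1, d(2) = 2, d(3) = 2, d(4) = 3, d(5) = 2, d(6) = 4, d(7) = 2, d(8) = 4, d(9) = 3, d(10) = 4, d(11) = 2, d(12) = 6, d(13) = 2, d(14) = 4, d(15) = 4, d(16) = 5, d(17) = 2, d(18) = 6, d(19) = 2, d(20) = 6, d(21) = 4, d(22) = 4, d(23) = 2, d(24) = 8, d(25) = 3, d(26) = 4, d(27) = 4, d(28) = 6, d(29) = 2, d(30) = 8, d(31) = 2, d(32) = 6, d(33) = 4, d(34) = 4, d(35) = 4, d(36) = 9, d(37) = 2, d(38) = 4, d(39) = 4, d(40) = 8, d(41) = 2, d(42) = 8, d(43) = 2, d(44) = 6, d(45) = 6, d(46) = 4, d(47) = 2, d(48) = 10, d(49) = 3, d(50) = 6, d(51) = 4, d(52) = 6, d(53) = 2, d(54) = 8, d(55) = 4, d(56) = 8, d(57) = 4, d(58) = 4, d(59) = 2, d(60) = 12, d(61) = 2, d(62) = 4, d(63) = 6, d(64) = 7, d(65) = 4, d(66) = 8, d(67) = 2, d(68) = 6, d(69) = 4, d(70) = 8, d(71) = 2, d(72) = 12, d(73) = 2, d(74) = 4, d(75) = 6, d(76) = 6, d(77) = 4, d(78) = 8, d(79) = 2, d(80) = 10, d(81) = 5, d(82) = 4, d(83) = 2, d(84) = 12, d(85) = 4, d(86) = 4, d(87) = 4, d(88) = 8, d(89) = 2, d(90) = 12, d(91) = 4, d(92) = 6, d(93) = 4, d(94) = 4, d(95) = 4, d(96) = 12, d(97) = 2, d(98) = 6, d(99) = 6, d(100) = 9, d(101) = 2, d(102) = 8, d(103) = 2, d(104) = 8, d(105) = 8, d(106) = 4, d(107) = 2, d(108) = 12, d(109) = 2, d(110) = 8, d(111) = 4, d(112) = 10, d(113) = 2, d(114) = 8, d(115) = 4, d(116) = 6, d(117) = 6, d(118) = 4, d(119) = 4, d(120) = 16, d(121) = 3, d(122) = 4, d(123) = 4, d(124) = 6, d(125) = 4, d(126) = 12, d(127) = 2, d(128) = 8, d(129) = 4, d(130) = 8, d(131) = 2, d(132) = 12, d(133) = 4. Summing all 133 values: 675. (Dirichlet's divisor formula: Σ_{n ≤ x} d(n) = x ln(x) + (2γ − 1) x + O(√x). For x = 133, the asymptotic estimate is ≈ 670.96.)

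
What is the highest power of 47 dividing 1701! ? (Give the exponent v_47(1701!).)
v_47(1701!) = 36

Legendre's formula: v_p(n!) = Σ_{k ≥ 1} ⌊n / p^k⌋. For p = 47, n = 1701, the terms are:
  ⌊1701/47^1⌋ = ⌊1701/47⌋ = 36
(the next term ⌊1701/47^2⌋ = 0, terminating the sum). Summing: v_47(1701!) = 36 = 36.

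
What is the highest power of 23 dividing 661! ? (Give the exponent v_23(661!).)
v_23(661!) = 29

Legendre's formula: v_p(n!) = Σ_{k ≥ 1} ⌊n / p^k⌋. For p = 23, n = 661, the terms are:
  ⌊661/23^1⌋ = ⌊661/23⌋ = 28
  ⌊661/23^2⌋ = ⌊661/529⌋ = 1
(the next term ⌊661/23^3⌋ = 0, terminating the sum). Summing: v_23(661!) = 28 + 1 = 29.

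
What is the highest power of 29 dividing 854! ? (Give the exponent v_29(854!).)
v_29(854!) = 30

Legendre's formula: v_p(n!) = Σ_{k ≥ 1} ⌊n / p^k⌋. For p = 29, n = 854, the terms are:
  ⌊854/29^1⌋ = ⌊854/29⌋ = 29
  ⌊854/29^2⌋ = ⌊854/841⌋ = 1
(the next term ⌊854/29^3⌋ = 0, terminating the sum). Summing: v_29(854!) = 29 + 1 = 30.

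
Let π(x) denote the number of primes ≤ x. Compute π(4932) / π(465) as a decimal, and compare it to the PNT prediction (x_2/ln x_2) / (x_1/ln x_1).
π(4932)/π(465) = 658/90 ≈ 7.3111;  PNT prediction ≈ 7.6610.

π(465) = 90 and π(4932) = 658, so π(4932)/π(465) ≈ 7.3111. The PNT-predicted ratio is (4932/ln(4932)) / (465/ln(465)) ≈ 7.6610. The two agree to within a few percent, as expected.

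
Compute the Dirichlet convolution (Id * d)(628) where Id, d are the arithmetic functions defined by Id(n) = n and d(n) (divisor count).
(Id * d)(628) = 1749

Divisors of 628: [1, 2, 4, 157, 314, 628]. For each d | 628:
  d = 1: Id(1) · d(628/1) = 1 · 6 = 6
  d = 2: Id(2) · d(628/2) = 2 · 4 = 8
  d = 4: Id(4) · d(628/4) = 4 · 2 = 8
  d = 157: Id(157) · d(628/157) = 157 · 3 = 471
  d = 314: Id(314) · d(628/314) = 314 · 2 = 628
  d = 628: Id(628) · d(628/628) = 628 · 1 = 628
Summing: (Id * d)(628) = 6 + 8 + 8 + 471 + 628 + 628 = 1749.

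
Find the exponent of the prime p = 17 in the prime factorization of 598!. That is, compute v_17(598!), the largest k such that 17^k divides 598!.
v_17(598!) = 37

Legendre's formula: v_p(n!) = Σ_{k ≥ 1} ⌊n / p^k⌋. For p = 17, n = 598, the terms are:
  ⌊598/17^1⌋ = ⌊598/17⌋ = 35
  ⌊598/17^2⌋ = ⌊598/289⌋ = 2
(the next term ⌊598/17^3⌋ = 0, terminating the sum). Summing: v_17(598!) = 35 + 2 = 37.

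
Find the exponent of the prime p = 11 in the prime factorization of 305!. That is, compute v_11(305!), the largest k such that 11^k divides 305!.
v_11(305!) = 29

Legendre's formula: v_p(n!) = Σ_{k ≥ 1} ⌊n / p^k⌋. For p = 11, n = 305, the terms are:
  ⌊305/11^1⌋ = ⌊305/11⌋ = 27
  ⌊305/11^2⌋ = ⌊305/121⌋ = 2
(the next term ⌊305/11^3⌋ = 0, terminating the sum). Summing: v_11(305!) = 27 + 2 = 29.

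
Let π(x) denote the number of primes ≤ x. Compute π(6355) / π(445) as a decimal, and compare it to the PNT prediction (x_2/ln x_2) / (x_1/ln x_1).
π(6355)/π(445) = 827/86 ≈ 9.6163;  PNT prediction ≈ 9.9447.

π(445) = 86 and π(6355) = 827, so π(6355)/π(445) ≈ 9.6163. The PNT-predicted ratio is (6355/ln(6355)) / (445/ln(445)) ≈ 9.9447. The two agree to within a few percent, as expected.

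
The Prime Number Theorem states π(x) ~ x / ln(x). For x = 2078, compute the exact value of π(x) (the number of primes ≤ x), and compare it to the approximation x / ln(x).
π(2078) = 312;  x/ln(x) ≈ 272.02;  relative error ≈ 12.81%.

Directly count primes up to 2078: π(2078) = 312. The PNT approximation gives 2078/ln(2078) ≈ 2078/7.63916 ≈ 272.02. Relative error (π(x) − x/ln(x)) / π(x) ≈ 12.81%; the approximation is known to undercount slightly (Li(x) is a better estimate).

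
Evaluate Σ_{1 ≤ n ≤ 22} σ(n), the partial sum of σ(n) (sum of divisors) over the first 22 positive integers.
Σ_{n ≤ 22} σ(n) = 407

Compute σ(n) for each 1 ≤ n ≤ 22: σ(1) = 1, σ(2) = 3, σ(3) = 4, σ(4) = 7, σ(5) = 6, σ(6) = 12, σ(7) = 8, σ(8) = 15, σ(9) = 13, σ(10) = 18, σ(11) = 12, σ(12) = 28, σ(13) = 14, σ(14) = 24, σ(15) = 24, σ(16) = 31, σ(17) = 18, σ(18) = 39, σ(19) = 20, σ(20) = 42, σ(21) = 32, σ(22) = 36. Summing all 22 values: 407. (Average order: Σ_{n ≤ x} σ(n) ~ (π²/12) x². For x = 22, (π²/12)·22² ≈ 398.07.)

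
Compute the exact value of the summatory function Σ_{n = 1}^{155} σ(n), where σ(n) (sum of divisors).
Σ_{n ≤ 155} σ(n) = 19770

Compute σ(n) for each 1 ≤ n ≤ 155: σ(1) = 1, σ(2) = 3, σ(3) = 4, σ(4) = 7, σ(5) = 6, σ(6) = 12, σ(7) = 8, σ(8) = 15, σ(9) = 13, σ(10) = 18, σ(11) = 12, σ(12) = 28, σ(13) = 14, σ(14) = 24, σ(15) = 24, σ(16) = 31, σ(17) = 18, σ(18) = 39, σ(19) = 20, σ(20) = 42, σ(21) = 32, σ(22) = 36, σ(23) = 24, σ(24) = 60, σ(25) = 31, σ(26) = 42, σ(27) = 40, σ(28) = 56, σ(29) = 30, σ(30) = 72, σ(31) = 32, σ(32) = 63, σ(33) = 48, σ(34) = 54, σ(35) = 48, σ(36) = 91, σ(37) = 38, σ(38) = 60, σ(39) = 56, σ(40) = 90, σ(41) = 42, σ(42) = 96, σ(43) = 44, σ(44) = 84, σ(45) = 78, σ(46) = 72, σ(47) = 48, σ(48) = 124, σ(49) = 57, σ(50) = 93, σ(51) = 72, σ(52) = 98, σ(53) = 54, σ(54) = 120, σ(55) = 72, σ(56) = 120, σ(57) = 80, σ(58) = 90, σ(59) = 60, σ(60) = 168, σ(61) = 62, σ(62) = 96, σ(63) = 104, σ(64) = 127, σ(65) = 84, σ(66) = 144, σ(67) = 68, σ(68) = 126, σ(69) = 96, σ(70) = 144, σ(71) = 72, σ(72) = 195, σ(73) = 74, σ(74) = 114, σ(75) = 124, σ(76) = 140, σ(77) = 96, σ(78) = 168, σ(79) = 80, σ(80) = 186, σ(81) = 121, σ(82) = 126, σ(83) = 84, σ(84) = 224, σ(85) = 108, σ(86) = 132, σ(87) = 120, σ(88) = 180, σ(89) = 90, σ(90) = 234, σ(91) = 112, σ(92) = 168, σ(93) = 128, σ(94) = 144, σ(95) = 120, σ(96) = 252, σ(97) = 98, σ(98) = 171, σ(99) = 156, σ(100) = 217, σ(101) = 102, σ(102) = 216, σ(103) = 104, σ(104) = 210, σ(105) = 192, σ(106) = 162, σ(107) = 108, σ(108) = 280, σ(109) = 110, σ(110) = 216, σ(111) = 152, σ(112) = 248, σ(113) = 114, σ(114) = 240, σ(115) = 144, σ(116) = 210, σ(117) = 182, σ(118) = 180, σ(119) = 144, σ(120) = 360, σ(121) = 133, σ(122) = 186, σ(123) = 168, σ(124) = 224, σ(125) = 156, σ(126) = 312, σ(127) = 128, σ(128) = 255, σ(129) = 176, σ(130) = 252, σ(131) = 132, σ(132) = 336, σ(133) = 160, σ(134) = 204, σ(135) = 240, σ(136) = 270, σ(137) = 138, σ(138) = 288, σ(139) = 140, σ(140) = 336, σ(141) = 192, σ(142) = 216, σ(143) = 168, σ(144) = 403, σ(145) = 180, σ(146) = 222, σ(147) = 228, σ(148) = 266, σ(149) = 150, σ(150) = 372, σ(151) = 152, σ(152) = 300, σ(153) = 234, σ(154) = 288, σ(155) = 192. Summing all 155 values: 19770. (Average order: Σ_{n ≤ x} σ(n) ~ (π²/12) x². For x = 155, (π²/12)·155² ≈ 19759.77.)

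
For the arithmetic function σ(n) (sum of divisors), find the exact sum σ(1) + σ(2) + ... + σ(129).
Σ_{n ≤ 129} σ(n) = 13711

Compute σ(n) for each 1 ≤ n ≤ 129: σ(1) = 1, σ(2) = 3, σ(3) = 4, σ(4) = 7, σ(5) = 6, σ(6) = 12, σ(7) = 8, σ(8) = 15, σ(9) = 13, σ(10) = 18, σ(11) = 12, σ(12) = 28, σ(13) = 14, σ(14) = 24, σ(15) = 24, σ(16) = 31, σ(17) = 18, σ(18) = 39, σ(19) = 20, σ(20) = 42, σ(21) = 32, σ(22) = 36, σ(23) = 24, σ(24) = 60, σ(25) = 31, σ(26) = 42, σ(27) = 40, σ(28) = 56, σ(29) = 30, σ(30) = 72, σ(31) = 32, σ(32) = 63, σ(33) = 48, σ(34) = 54, σ(35) = 48, σ(36) = 91, σ(37) = 38, σ(38) = 60, σ(39) = 56, σ(40) = 90, σ(41) = 42, σ(42) = 96, σ(43) = 44, σ(44) = 84, σ(45) = 78, σ(46) = 72, σ(47) = 48, σ(48) = 124, σ(49) = 57, σ(50) = 93, σ(51) = 72, σ(52) = 98, σ(53) = 54, σ(54) = 120, σ(55) = 72, σ(56) = 120, σ(57) = 80, σ(58) = 90, σ(59) = 60, σ(60) = 168, σ(61) = 62, σ(62) = 96, σ(63) = 104, σ(64) = 127, σ(65) = 84, σ(66) = 144, σ(67) = 68, σ(68) = 126, σ(69) = 96, σ(70) = 144, σ(71) = 72, σ(72) = 195, σ(73) = 74, σ(74) = 114, σ(75) = 124, σ(76) = 140, σ(77) = 96, σ(78) = 168, σ(79) = 80, σ(80) = 186, σ(81) = 121, σ(82) = 126, σ(83) = 84, σ(84) = 224, σ(85) = 108, σ(86) = 132, σ(87) = 120, σ(88) = 180, σ(89) = 90, σ(90) = 234, σ(91) = 112, σ(92) = 168, σ(93) = 128, σ(94) = 144, σ(95) = 120, σ(96) = 252, σ(97) = 98, σ(98) = 171, σ(99) = 156, σ(100) = 217, σ(101) = 102, σ(102) = 216, σ(103) = 104, σ(104) = 210, σ(105) = 192, σ(106) = 162, σ(107) = 108, σ(108) = 280, σ(109) = 110, σ(110) = 216, σ(111) = 152, σ(112) = 248, σ(113) = 114, σ(114) = 240, σ(115) = 144, σ(116) = 210, σ(117) = 182, σ(118) = 180, σ(119) = 144, σ(120) = 360, σ(121) = 133, σ(122) = 186, σ(123) = 168, σ(124) = 224, σ(125) = 156, σ(126) = 312, σ(127) = 128, σ(128) = 255, σ(129) = 176. Summing all 129 values: 13711. (Average order: Σ_{n ≤ x} σ(n) ~ (π²/12) x². For x = 129, (π²/12)·129² ≈ 13686.67.)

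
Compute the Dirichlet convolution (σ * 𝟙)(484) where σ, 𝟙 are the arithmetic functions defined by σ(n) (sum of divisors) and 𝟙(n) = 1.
(σ * 𝟙)(484) = 1606

Divisors of 484: [1, 2, 4, 11, 22, 44, 121, 242, 484]. For each d | 484:
  d = 1: σ(1) · 𝟙(484/1) = 1 · 1 = 1
  d = 2: σ(2) · 𝟙(484/2) = 3 · 1 = 3
  d = 4: σ(4) · 𝟙(484/4) = 7 · 1 = 7
  d = 11: σ(11) · 𝟙(484/11) = 12 · 1 = 12
  d = 22: σ(22) · 𝟙(484/22) = 36 · 1 = 36
  d = 44: σ(44) · 𝟙(484/44) = 84 · 1 = 84
  d = 121: σ(121) · 𝟙(484/121) = 133 · 1 = 133
  d = 242: σ(242) · 𝟙(484/242) = 399 · 1 = 399
  d = 484: σ(484) · 𝟙(484/484) = 931 · 1 = 931
Summing: (σ * 𝟙)(484) = 1 + 3 + 7 + 12 + 36 + 84 + 133 + 399 + 931 = 1606.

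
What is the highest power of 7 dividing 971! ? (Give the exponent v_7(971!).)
v_7(971!) = 159

Legendre's formula: v_p(n!) = Σ_{k ≥ 1} ⌊n / p^k⌋. For p = 7, n = 971, the terms are:
  ⌊971/7^1⌋ = ⌊971/7⌋ = 138
  ⌊971/7^2⌋ = ⌊971/49⌋ = 19
  ⌊971/7^3⌋ = ⌊971/343⌋ = 2
(the next term ⌊971/7^4⌋ = 0, terminating the sum). Summing: v_7(971!) = 138 + 19 + 2 = 159.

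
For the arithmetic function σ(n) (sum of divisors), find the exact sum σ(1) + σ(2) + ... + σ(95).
Σ_{n ≤ 95} σ(n) = 7405

Compute σ(n) for each 1 ≤ n ≤ 95: σ(1) = 1, σ(2) = 3, σ(3) = 4, σ(4) = 7, σ(5) = 6, σ(6) = 12, σ(7) = 8, σ(8) = 15, σ(9) = 13, σ(10) = 18, σ(11) = 12, σ(12) = 28, σ(13) = 14, σ(14) = 24, σ(15) = 24, σ(16) = 31, σ(17) = 18, σ(18) = 39, σ(19) = 20, σ(20) = 42, σ(21) = 32, σ(22) = 36, σ(23) = 24, σ(24) = 60, σ(25) = 31, σ(26) = 42, σ(27) = 40, σ(28) = 56, σ(29) = 30, σ(30) = 72, σ(31) = 32, σ(32) = 63, σ(33) = 48, σ(34) = 54, σ(35) = 48, σ(36) = 91, σ(37) = 38, σ(38) = 60, σ(39) = 56, σ(40) = 90, σ(41) = 42, σ(42) = 96, σ(43) = 44, σ(44) = 84, σ(45) = 78, σ(46) = 72, σ(47) = 48, σ(48) = 124, σ(49) = 57, σ(50) = 93, σ(51) = 72, σ(52) = 98, σ(53) = 54, σ(54) = 120, σ(55) = 72, σ(56) = 120, σ(57) = 80, σ(58) = 90, σ(59) = 60, σ(60) = 168, σ(61) = 62, σ(62) = 96, σ(63) = 104, σ(64) = 127, σ(65) = 84, σ(66) = 144, σ(67) = 68, σ(68) = 126, σ(69) = 96, σ(70) = 144, σ(71) = 72, σ(72) = 195, σ(73) = 74, σ(74) = 114, σ(75) = 124, σ(76) = 140, σ(77) = 96, σ(78) = 168, σ(79) = 80, σ(80) = 186, σ(81) = 121, σ(82) = 126, σ(83) = 84, σ(84) = 224, σ(85) = 108, σ(86) = 132, σ(87) = 120, σ(88) = 180, σ(89) = 90, σ(90) = 234, σ(91) = 112, σ(92) = 168, σ(93) = 128, σ(94) = 144, σ(95) = 120. Summing all 95 values: 7405. (Average order: Σ_{n ≤ x} σ(n) ~ (π²/12) x². For x = 95, (π²/12)·95² ≈ 7422.76.)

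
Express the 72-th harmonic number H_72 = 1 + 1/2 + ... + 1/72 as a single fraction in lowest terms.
H_72 = 9112469359293533278712889630349/1874681189225708508850515710400

Direct summation: H_72 = 1 + 1/2 + ... + 1/72. The least common denominator is lcm(1, ..., 72) = 5624043567677125526551547131200; over this denominator the numerator is 5624043567677125526551547131200 + 2812021783838562763275773565600 + 1874681189225708508850515710400 + 1406010891919281381637886782800 + 1124808713535425105310309426240 + 937340594612854254425257855200 + 803434795382446503793078161600 + 703005445959640690818943391400 + 624893729741902836283505236800 + 562404356767712552655154713120 + 511276687970647775141049739200 + 468670297306427127212628927600 + 432618735975163502042426702400 + 401717397691223251896539080800 + 374936237845141701770103142080 + 351502722979820345409471695700 + 330826092216301501561855713600 + 312446864870951418141752618400 + 296002293035638185607976164800 + 281202178383856276327577356560 + 267811598460815501264359387200 + 255638343985323887570524869600 + 244523633377266327241371614400 + 234335148653213563606314463800 + 224961742707085021062061885248 + 216309367987581751021213351200 + 208297909913967612094501745600 + 200858698845611625948269540400 + 193932536816452604363846452800 + 187468118922570850885051571040 + 181420760247649210533920875200 + 175751361489910172704735847850 + 170425562656882591713683246400 + 165413046108150750780927856800 + 160686959076489300758615632320 + 156223432435475709070876309200 + 152001177504787176393285057600 + 148001146517819092803988082400 + 144206245325054500680808900800 + 140601089191928138163788678280 + 137171794333588427476867003200 + 133905799230407750632179693600 + 130791710876212221547710398400 + 127819171992661943785262434800 + 124978745948380567256701047360 + 122261816688633163620685807200 + 119660501439938840990458449600 + 117167574326606781803157231900 + 114776399340349500541868308800 + 112480871353542510531030942624 + 110275364072100500520618571200 + 108154683993790875510606675600 + 106114029578813689180217870400 + 104148954956983806047250872800 + 102255337594129555028209947840 + 100429349422805812974134770200 + 98667431011879395202658721600 + 96966268408226302181923226400 + 95322772333510602144941476800 + 93734059461285425442525785520 + 92197435535690582402484379200 + 90710380123824605266960437600 + 89270532820271833754786462400 + 87875680744955086352367923925 + 86523747195032700408485340480 + 85212781328441295856841623200 + 83940948771300380993306673600 + 82706523054075375390463928400 + 81507877792422109080457204800 + 80343479538244650379307816160 + 79211881234889091923261227200 + 78111716217737854535438154600 = 27337408077880599836138668891047, so H_72 = 27337408077880599836138668891047/5624043567677125526551547131200; reducing by gcd(27337408077880599836138668891047, 5624043567677125526551547131200) = 3 gives 9112469359293533278712889630349/1874681189225708508850515710400 ≈ 4.86081. (The PNT-adjacent estimate ln(72) + γ ≈ 4.85388 matches within O(1/n).)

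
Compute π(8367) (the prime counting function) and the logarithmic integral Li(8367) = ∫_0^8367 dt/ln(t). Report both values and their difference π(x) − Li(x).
π(8367) = 1047;  Li(8367) ≈ 1067.15;  π(x) − Li(x) ≈ -20.15.

Direct count of primes ≤ 8367 gives π(8367) = 1047. Numerical evaluation of the logarithmic integral gives Li(8367) ≈ 1067.15. The difference π(x) − Li(x) ≈ -20.15 is typically negative for small/moderate x (Li(x) overestimates), though Littlewood's theorem shows this sign changes infinitely often.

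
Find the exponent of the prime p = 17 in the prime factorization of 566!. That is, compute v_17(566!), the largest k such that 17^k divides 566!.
v_17(566!) = 34

Legendre's formula: v_p(n!) = Σ_{k ≥ 1} ⌊n / p^k⌋. For p = 17, n = 566, the terms are:
  ⌊566/17^1⌋ = ⌊566/17⌋ = 33
  ⌊566/17^2⌋ = ⌊566/289⌋ = 1
(the next term ⌊566/17^3⌋ = 0, terminating the sum). Summing: v_17(566!) = 33 + 1 = 34.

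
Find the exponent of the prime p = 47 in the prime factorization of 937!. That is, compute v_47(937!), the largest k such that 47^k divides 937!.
v_47(937!) = 19

Legendre's formula: v_p(n!) = Σ_{k ≥ 1} ⌊n / p^k⌋. For p = 47, n = 937, the terms are:
  ⌊937/47^1⌋ = ⌊937/47⌋ = 19
(the next term ⌊937/47^2⌋ = 0, terminating the sum). Summing: v_47(937!) = 19 = 19.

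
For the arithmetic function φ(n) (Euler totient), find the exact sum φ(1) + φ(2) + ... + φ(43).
Σ_{n ≤ 43} φ(n) = 584

Compute φ(n) for each 1 ≤ n ≤ 43: φ(1) = 1, φ(2) = 1, φ(3) = 2, φ(4) = 2, φ(5) = 4, φ(6) = 2, φ(7) = 6, φ(8) = 4, φ(9) = 6, φ(10) = 4, φ(11) = 10, φ(12) = 4, φ(13) = 12, φ(14) = 6, φ(15) = 8, φ(16) = 8, φ(17) = 16, φ(18) = 6, φ(19) = 18, φ(20) = 8, φ(21) = 12, φ(22) = 10, φ(23) = 22, φ(24) = 8, φ(25) = 20, φ(26) = 12, φ(27) = 18, φ(28) = 12, φ(29) = 28, φ(30) = 8, φ(31) = 30, φ(32) = 16, φ(33) = 20, φ(34) = 16, φ(35) = 24, φ(36) = 12, φ(37) = 36, φ(38) = 18, φ(39) = 24, φ(40) = 16, φ(41) = 40, φ(42) = 12, φ(43) = 42. Summing all 43 values: 584. (Average order: Σ_{n ≤ x} φ(n) ~ (3/π²) x². For x = 43, (3/π²)·43² ≈ 562.03.)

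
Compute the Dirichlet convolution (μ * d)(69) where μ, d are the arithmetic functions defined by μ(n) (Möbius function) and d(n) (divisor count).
(μ * d)(69) = 1

Divisors of 69: [1, 3, 23, 69]. For each d | 69:
  d = 1: μ(1) · d(69/1) = 1 · 4 = 4
  d = 3: μ(3) · d(69/3) = -1 · 2 = -2
  d = 23: μ(23) · d(69/23) = -1 · 2 = -2
  d = 69: μ(69) · d(69/69) = 1 · 1 = 1
Summing: (μ * d)(69) = 4 + -2 + -2 + 1 = 1.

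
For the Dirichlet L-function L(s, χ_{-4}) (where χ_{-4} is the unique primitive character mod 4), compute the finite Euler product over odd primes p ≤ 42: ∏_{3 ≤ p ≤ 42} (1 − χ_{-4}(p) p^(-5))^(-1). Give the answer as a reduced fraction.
∏ = 2449833118514487245037270279578697936523547754609244055/2459282078368399313476102819527391821460157994301915136

The odd primes p ≤ 42 are [3, 5, 7, 11, 13, 17, 19, 23, 29, 31, 37, 41]. For each, χ(p) = 1 if p ≡ 1 mod 4, χ(p) = −1 if p ≡ 3 mod 4. Taking (1 − χ(p)/p^5)^(-1) = p^5/(p^5 − χ(p)): (1 − (-1)/3^5)^(-1) · (1 − (1)/5^5)^(-1) · (1 − (-1)/7^5)^(-1) · (1 − (-1)/11^5)^(-1) · (1 − (1)/13^5)^(-1) · (1 − (1)/17^5)^(-1) · (1 − (-1)/19^5)^(-1) · (1 − (-1)/23^5)^(-1) · (1 − (1)/29^5)^(-1) · (1 − (-1)/31^5)^(-1) · (1 − (1)/37^5)^(-1) · (1 − (1)/41^5)^(-1) = 2449833118514487245037270279578697936523547754609244055/2459282078368399313476102819527391821460157994301915136.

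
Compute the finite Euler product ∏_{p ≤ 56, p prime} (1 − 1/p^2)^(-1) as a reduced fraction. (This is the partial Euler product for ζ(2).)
∏ = 35034630647548196605993834769/21373637931227167970033664000

The primes p ≤ 56 are [2, 3, 5, 7, 11, 13, 17, 19, 23, 29, 31, 37, 41, 43, 47, 53]. For each prime, (1 − 1/p^2)^(-1) = p^2 / (p^2 − 1). The product is (1 − 1/2^2)^(-1), (1 − 1/3^2)^(-1), (1 − 1/5^2)^(-1), (1 − 1/7^2)^(-1), (1 − 1/11^2)^(-1), (1 − 1/13^2)^(-1), (1 − 1/17^2)^(-1), (1 − 1/19^2)^(-1), (1 − 1/23^2)^(-1), (1 − 1/29^2)^(-1), (1 − 1/31^2)^(-1), (1 − 1/37^2)^(-1), (1 − 1/41^2)^(-1), (1 − 1/43^2)^(-1), (1 − 1/47^2)^(-1), (1 − 1/53^2)^(-1) = ∏ p^2 / (p^2 − 1) = 35034630647548196605993834769/21373637931227167970033664000.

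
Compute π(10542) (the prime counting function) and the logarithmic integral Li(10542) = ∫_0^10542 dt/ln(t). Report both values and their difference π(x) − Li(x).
π(10542) = 1288;  Li(10542) ≈ 1304.81;  π(x) − Li(x) ≈ -16.81.

Direct count of primes ≤ 10542 gives π(10542) = 1288. Numerical evaluation of the logarithmic integral gives Li(10542) ≈ 1304.81. The difference π(x) − Li(x) ≈ -16.81 is typically negative for small/moderate x (Li(x) overestimates), though Littlewood's theorem shows this sign changes infinitely often.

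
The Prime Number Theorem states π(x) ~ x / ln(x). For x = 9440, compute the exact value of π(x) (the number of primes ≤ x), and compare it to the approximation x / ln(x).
π(9440) = 1170;  x/ln(x) ≈ 1031.39;  relative error ≈ 11.85%.

Directly count primes up to 9440: π(9440) = 1170. The PNT approximation gives 9440/ln(9440) ≈ 9440/9.15271 ≈ 1031.39. Relative error (π(x) − x/ln(x)) / π(x) ≈ 11.85%; the approximation is known to undercount slightly (Li(x) is a better estimate).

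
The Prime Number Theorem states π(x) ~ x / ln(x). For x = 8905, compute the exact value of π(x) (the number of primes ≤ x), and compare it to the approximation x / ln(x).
π(8905) = 1108;  x/ln(x) ≈ 979.18;  relative error ≈ 11.63%.

Directly count primes up to 8905: π(8905) = 1108. The PNT approximation gives 8905/ln(8905) ≈ 8905/9.09437 ≈ 979.18. Relative error (π(x) − x/ln(x)) / π(x) ≈ 11.63%; the approximation is known to undercount slightly (Li(x) is a better estimate).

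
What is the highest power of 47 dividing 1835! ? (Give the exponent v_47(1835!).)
v_47(1835!) = 39

Legendre's formula: v_p(n!) = Σ_{k ≥ 1} ⌊n / p^k⌋. For p = 47, n = 1835, the terms are:
  ⌊1835/47^1⌋ = ⌊1835/47⌋ = 39
(the next term ⌊1835/47^2⌋ = 0, terminating the sum). Summing: v_47(1835!) = 39 = 39.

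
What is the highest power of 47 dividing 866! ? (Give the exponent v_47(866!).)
v_47(866!) = 18

Legendre's formula: v_p(n!) = Σ_{k ≥ 1} ⌊n / p^k⌋. For p = 47, n = 866, the terms are:
  ⌊866/47^1⌋ = ⌊866/47⌋ = 18
(the next term ⌊866/47^2⌋ = 0, terminating the sum). Summing: v_47(866!) = 18 = 18.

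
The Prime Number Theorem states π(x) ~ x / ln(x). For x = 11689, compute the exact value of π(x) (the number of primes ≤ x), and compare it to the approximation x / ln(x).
π(11689) = 1403;  x/ln(x) ≈ 1247.97;  relative error ≈ 11.05%.

Directly count primes up to 11689: π(11689) = 1403. The PNT approximation gives 11689/ln(11689) ≈ 11689/9.36640 ≈ 1247.97. Relative error (π(x) − x/ln(x)) / π(x) ≈ 11.05%; the approximation is known to undercount slightly (Li(x) is a better estimate).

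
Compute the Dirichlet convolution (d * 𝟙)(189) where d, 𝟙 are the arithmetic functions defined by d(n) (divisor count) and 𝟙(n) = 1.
(d * 𝟙)(189) = 30

Divisors of 189: [1, 3, 7, 9, 21, 27, 63, 189]. For each d | 189:
  d = 1: d(1) · 𝟙(189/1) = 1 · 1 = 1
  d = 3: d(3) · 𝟙(189/3) = 2 · 1 = 2
  d = 7: d(7) · 𝟙(189/7) = 2 · 1 = 2
  d = 9: d(9) · 𝟙(189/9) = 3 · 1 = 3
  d = 21: d(21) · 𝟙(189/21) = 4 · 1 = 4
  d = 27: d(27) · 𝟙(189/27) = 4 · 1 = 4
  d = 63: d(63) · 𝟙(189/63) = 6 · 1 = 6
  d = 189: d(189) · 𝟙(189/189) = 8 · 1 = 8
Summing: (d * 𝟙)(189) = 1 + 2 + 2 + 3 + 4 + 4 + 6 + 8 = 30.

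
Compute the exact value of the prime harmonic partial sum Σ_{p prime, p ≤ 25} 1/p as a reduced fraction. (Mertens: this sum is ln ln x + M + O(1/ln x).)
Σ 1/p = 334406399/223092870

π(25) = 9, so the primes ≤ 25 are [2, 3, 5, 7, 11, 13, 17, 19, 23]. Summing 1/p over these primes: 334406399/223092870 ≈ 1.4990. Mertens estimate ln ln(25) + 0.2615 ≈ 1.4305.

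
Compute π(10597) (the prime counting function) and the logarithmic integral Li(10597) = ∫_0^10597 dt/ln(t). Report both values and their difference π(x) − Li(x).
π(10597) = 1292;  Li(10597) ≈ 1310.75;  π(x) − Li(x) ≈ -18.75.

Direct count of primes ≤ 10597 gives π(10597) = 1292. Numerical evaluation of the logarithmic integral gives Li(10597) ≈ 1310.75. The difference π(x) − Li(x) ≈ -18.75 is typically negative for small/moderate x (Li(x) overestimates), though Littlewood's theorem shows this sign changes infinitely often.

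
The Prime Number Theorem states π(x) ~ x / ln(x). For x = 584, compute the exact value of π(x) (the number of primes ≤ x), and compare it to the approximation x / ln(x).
π(584) = 106;  x/ln(x) ≈ 91.68;  relative error ≈ 13.51%.

Directly count primes up to 584: π(584) = 106. The PNT approximation gives 584/ln(584) ≈ 584/6.36990 ≈ 91.68. Relative error (π(x) − x/ln(x)) / π(x) ≈ 13.51%; the approximation is known to undercount slightly (Li(x) is a better estimate).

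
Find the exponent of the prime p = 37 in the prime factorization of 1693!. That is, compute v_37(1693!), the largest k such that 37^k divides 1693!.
v_37(1693!) = 46

Legendre's formula: v_p(n!) = Σ_{k ≥ 1} ⌊n / p^k⌋. For p = 37, n = 1693, the terms are:
  ⌊1693/37^1⌋ = ⌊1693/37⌋ = 45
  ⌊1693/37^2⌋ = ⌊1693/1369⌋ = 1
(the next term ⌊1693/37^3⌋ = 0, terminating the sum). Summing: v_37(1693!) = 45 + 1 = 46.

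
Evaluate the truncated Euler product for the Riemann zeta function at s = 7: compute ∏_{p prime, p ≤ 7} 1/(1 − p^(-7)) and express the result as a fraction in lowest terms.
∏ = 375226779375000/372119874050737

The primes p ≤ 7 are [2, 3, 5, 7]. For each prime, (1 − 1/p^7)^(-1) = p^7 / (p^7 − 1). The product is (1 − 1/2^7)^(-1), (1 − 1/3^7)^(-1), (1 − 1/5^7)^(-1), (1 − 1/7^7)^(-1) = ∏ p^7 / (p^7 − 1) = 375226779375000/372119874050737.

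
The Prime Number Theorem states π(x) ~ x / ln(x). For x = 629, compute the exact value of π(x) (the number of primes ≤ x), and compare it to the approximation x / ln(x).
π(629) = 114;  x/ln(x) ≈ 97.61;  relative error ≈ 14.38%.

Directly count primes up to 629: π(629) = 114. The PNT approximation gives 629/ln(629) ≈ 629/6.44413 ≈ 97.61. Relative error (π(x) − x/ln(x)) / π(x) ≈ 14.38%; the approximation is known to undercount slightly (Li(x) is a better estimate).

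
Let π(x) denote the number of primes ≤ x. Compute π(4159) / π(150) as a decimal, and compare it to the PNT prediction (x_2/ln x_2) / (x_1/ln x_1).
π(4159)/π(150) = 573/35 ≈ 16.3714;  PNT prediction ≈ 16.6720.

π(150) = 35 and π(4159) = 573, so π(4159)/π(150) ≈ 16.3714. The PNT-predicted ratio is (4159/ln(4159)) / (150/ln(150)) ≈ 16.6720. The two agree to within a few percent, as expected.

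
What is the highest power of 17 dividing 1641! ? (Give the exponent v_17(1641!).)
v_17(1641!) = 101

Legendre's formula: v_p(n!) = Σ_{k ≥ 1} ⌊n / p^k⌋. For p = 17, n = 1641, the terms are:
  ⌊1641/17^1⌋ = ⌊1641/17⌋ = 96
  ⌊1641/17^2⌋ = ⌊1641/289⌋ = 5
(the next term ⌊1641/17^3⌋ = 0, terminating the sum). Summing: v_17(1641!) = 96 + 5 = 101.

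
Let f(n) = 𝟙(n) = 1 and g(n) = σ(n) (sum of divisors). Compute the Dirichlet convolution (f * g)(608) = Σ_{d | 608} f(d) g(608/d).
(𝟙 * σ)(608) = 2520

Divisors of 608: [1, 2, 4, 8, 16, 19, 32, 38, 76, 152, 304, 608]. For each d | 608:
  d = 1: 𝟙(1) · σ(608/1) = 1 · 1260 = 1260
  d = 2: 𝟙(2) · σ(608/2) = 1 · 620 = 620
  d = 4: 𝟙(4) · σ(608/4) = 1 · 300 = 300
  d = 8: 𝟙(8) · σ(608/8) = 1 · 140 = 140
  d = 16: 𝟙(16) · σ(608/16) = 1 · 60 = 60
  d = 19: 𝟙(19) · σ(608/19) = 1 · 63 = 63
  d = 32: 𝟙(32) · σ(608/32) = 1 · 20 = 20
  d = 38: 𝟙(38) · σ(608/38) = 1 · 31 = 31
  d = 76: 𝟙(76) · σ(608/76) = 1 · 15 = 15
  d = 152: 𝟙(152) · σ(608/152) = 1 · 7 = 7
  d = 304: 𝟙(304) · σ(608/304) = 1 · 3 = 3
  d = 608: 𝟙(608) · σ(608/608) = 1 · 1 = 1
Summing: (𝟙 * σ)(608) = 1260 + 620 + 300 + 140 + 60 + 63 + 20 + 31 + 15 + 7 + 3 + 1 = 2520.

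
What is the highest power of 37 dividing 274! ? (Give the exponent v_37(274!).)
v_37(274!) = 7

Legendre's formula: v_p(n!) = Σ_{k ≥ 1} ⌊n / p^k⌋. For p = 37, n = 274, the terms are:
  ⌊274/37^1⌋ = ⌊274/37⌋ = 7
(the next term ⌊274/37^2⌋ = 0, terminating the sum). Summing: v_37(274!) = 7 = 7.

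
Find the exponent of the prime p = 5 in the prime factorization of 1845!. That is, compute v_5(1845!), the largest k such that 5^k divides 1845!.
v_5(1845!) = 458

Legendre's formula: v_p(n!) = Σ_{k ≥ 1} ⌊n / p^k⌋. For p = 5, n = 1845, the terms are:
  ⌊1845/5^1⌋ = ⌊1845/5⌋ = 369
  ⌊1845/5^2⌋ = ⌊1845/25⌋ = 73
  ⌊1845/5^3⌋ = ⌊1845/125⌋ = 14
  ⌊1845/5^4⌋ = ⌊1845/625⌋ = 2
(the next term ⌊1845/5^5⌋ = 0, terminating the sum). Summing: v_5(1845!) = 369 + 73 + 14 + 2 = 458.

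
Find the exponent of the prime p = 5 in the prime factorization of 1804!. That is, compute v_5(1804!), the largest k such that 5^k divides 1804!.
v_5(1804!) = 448

Legendre's formula: v_p(n!) = Σ_{k ≥ 1} ⌊n / p^k⌋. For p = 5, n = 1804, the terms are:
  ⌊1804/5^1⌋ = ⌊1804/5⌋ = 360
  ⌊1804/5^2⌋ = ⌊1804/25⌋ = 72
  ⌊1804/5^3⌋ = ⌊1804/125⌋ = 14
  ⌊1804/5^4⌋ = ⌊1804/625⌋ = 2
(the next term ⌊1804/5^5⌋ = 0, terminating the sum). Summing: v_5(1804!) = 360 + 72 + 14 + 2 = 448.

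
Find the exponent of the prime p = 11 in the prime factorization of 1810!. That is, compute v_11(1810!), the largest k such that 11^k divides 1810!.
v_11(1810!) = 179

Legendre's formula: v_p(n!) = Σ_{k ≥ 1} ⌊n / p^k⌋. For p = 11, n = 1810, the terms are:
  ⌊1810/11^1⌋ = ⌊1810/11⌋ = 164
  ⌊1810/11^2⌋ = ⌊1810/121⌋ = 14
  ⌊1810/11^3⌋ = ⌊1810/1331⌋ = 1
(the next term ⌊1810/11^4⌋ = 0, terminating the sum). Summing: v_11(1810!) = 164 + 14 + 1 = 179.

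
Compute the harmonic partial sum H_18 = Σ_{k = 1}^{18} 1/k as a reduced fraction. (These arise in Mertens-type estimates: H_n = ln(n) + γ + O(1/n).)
H_18 = 14274301/4084080

Direct summation: H_18 = 1 + 1/2 + ... + 1/18. The least common denominator is lcm(1, ..., 18) = 12252240; over this denominator the numerator is 12252240 + 6126120 + 4084080 + 3063060 + 2450448 + 2042040 + 1750320 + 1531530 + 1361360 + 1225224 + 1113840 + 1021020 + 942480 + 875160 + 816816 + 765765 + 720720 + 680680 = 42822903, so H_18 = 42822903/12252240; reducing by gcd(42822903, 12252240) = 3 gives 14274301/4084080 ≈ 3.49511. (The PNT-adjacent estimate ln(18) + γ ≈ 3.46759 matches within O(1/n).)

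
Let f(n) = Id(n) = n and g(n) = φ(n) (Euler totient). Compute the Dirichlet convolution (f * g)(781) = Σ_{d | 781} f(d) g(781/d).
(Id * φ)(781) = 2961

Divisors of 781: [1, 11, 71, 781]. For each d | 781:
  d = 1: Id(1) · φ(781/1) = 1 · 700 = 700
  d = 11: Id(11) · φ(781/11) = 11 · 70 = 770
  d = 71: Id(71) · φ(781/71) = 71 · 10 = 710
  d = 781: Id(781) · φ(781/781) = 781 · 1 = 781
Summing: (Id * φ)(781) = 700 + 770 + 710 + 781 = 2961.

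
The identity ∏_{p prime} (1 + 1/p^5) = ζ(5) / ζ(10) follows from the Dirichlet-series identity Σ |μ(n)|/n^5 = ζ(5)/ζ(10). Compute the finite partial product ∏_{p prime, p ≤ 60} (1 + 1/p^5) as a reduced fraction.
∏ = 4625216658591974452227928572296422584003624522186780896225122147490657410189665239040/4464936714731009502985956909215577296089758883491981124781643055180612451896799337569

The primes p ≤ 60 are [2, 3, 5, 7, 11, 13, 17, 19, 23, 29, 31, 37, 41, 43, 47, 53, 59]. For each, (1 + 1/p^5) = (p^5 + 1)/p^5. Multiplying these fractions over p ∈ [2, 3, 5, 7, 11, 13, 17, 19, 23, 29, 31, 37, 41, 43, 47, 53, 59] gives 4625216658591974452227928572296422584003624522186780896225122147490657410189665239040/4464936714731009502985956909215577296089758883491981124781643055180612451896799337569. (In the limit P → ∞ this tends to ζ(5)/ζ(10).)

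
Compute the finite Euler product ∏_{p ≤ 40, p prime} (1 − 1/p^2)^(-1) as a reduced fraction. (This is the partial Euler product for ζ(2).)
∏ = 5974606913975783369/3652034743605657600

The primes p ≤ 40 are [2, 3, 5, 7, 11, 13, 17, 19, 23, 29, 31, 37]. For each prime, (1 − 1/p^2)^(-1) = p^2 / (p^2 − 1). The product is (1 − 1/2^2)^(-1), (1 − 1/3^2)^(-1), (1 − 1/5^2)^(-1), (1 − 1/7^2)^(-1), (1 − 1/11^2)^(-1), (1 − 1/13^2)^(-1), (1 − 1/17^2)^(-1), (1 − 1/19^2)^(-1), (1 − 1/23^2)^(-1), (1 − 1/29^2)^(-1), (1 − 1/31^2)^(-1), (1 − 1/37^2)^(-1) = ∏ p^2 / (p^2 − 1) = 5974606913975783369/3652034743605657600.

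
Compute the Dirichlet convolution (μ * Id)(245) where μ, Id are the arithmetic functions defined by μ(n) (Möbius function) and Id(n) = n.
(μ * Id)(245) = 168

Divisors of 245: [1, 5, 7, 35, 49, 245]. For each d | 245:
  d = 1: μ(1) · Id(245/1) = 1 · 245 = 245
  d = 5: μ(5) · Id(245/5) = -1 · 49 = -49
  d = 7: μ(7) · Id(245/7) = -1 · 35 = -35
  d = 35: μ(35) · Id(245/35) = 1 · 7 = 7
  d = 49: μ(49) · Id(245/49) = 0 · 5 = 0
  d = 245: μ(245) · Id(245/245) = 0 · 1 = 0
Summing: (μ * Id)(245) = 245 + -49 + -35 + 7 + 0 + 0 = 168.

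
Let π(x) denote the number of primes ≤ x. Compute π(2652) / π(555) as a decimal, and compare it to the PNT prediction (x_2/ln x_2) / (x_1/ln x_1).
π(2652)/π(555) = 383/101 ≈ 3.7921;  PNT prediction ≈ 3.8303.

π(555) = 101 and π(2652) = 383, so π(2652)/π(555) ≈ 3.7921. The PNT-predicted ratio is (2652/ln(2652)) / (555/ln(555)) ≈ 3.8303. The two agree to within a few percent, as expected.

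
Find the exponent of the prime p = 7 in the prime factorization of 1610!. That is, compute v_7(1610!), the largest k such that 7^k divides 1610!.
v_7(1610!) = 266

Legendre's formula: v_p(n!) = Σ_{k ≥ 1} ⌊n / p^k⌋. For p = 7, n = 1610, the terms are:
  ⌊1610/7^1⌋ = ⌊1610/7⌋ = 230
  ⌊1610/7^2⌋ = ⌊1610/49⌋ = 32
  ⌊1610/7^3⌋ = ⌊1610/343⌋ = 4
(the next term ⌊1610/7^4⌋ = 0, terminating the sum). Summing: v_7(1610!) = 230 + 32 + 4 = 266.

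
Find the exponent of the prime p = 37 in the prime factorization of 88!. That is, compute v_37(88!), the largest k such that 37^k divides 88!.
v_37(88!) = 2

Legendre's formula: v_p(n!) = Σ_{k ≥ 1} ⌊n / p^k⌋. For p = 37, n = 88, the terms are:
  ⌊88/37^1⌋ = ⌊88/37⌋ = 2
(the next term ⌊88/37^2⌋ = 0, terminating the sum). Summing: v_37(88!) = 2 = 2.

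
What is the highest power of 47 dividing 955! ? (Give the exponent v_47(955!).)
v_47(955!) = 20

Legendre's formula: v_p(n!) = Σ_{k ≥ 1} ⌊n / p^k⌋. For p = 47, n = 955, the terms are:
  ⌊955/47^1⌋ = ⌊955/47⌋ = 20
(the next term ⌊955/47^2⌋ = 0, terminating the sum). Summing: v_47(955!) = 20 = 20.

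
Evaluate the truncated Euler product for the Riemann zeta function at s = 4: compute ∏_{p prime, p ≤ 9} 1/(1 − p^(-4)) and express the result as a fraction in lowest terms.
∏ = 7203/6656

The primes p ≤ 9 are [2, 3, 5, 7]. For each prime, (1 − 1/p^4)^(-1) = p^4 / (p^4 − 1). The product is (1 − 1/2^4)^(-1), (1 − 1/3^4)^(-1), (1 − 1/5^4)^(-1), (1 − 1/7^4)^(-1) = ∏ p^4 / (p^4 − 1) = 7203/6656.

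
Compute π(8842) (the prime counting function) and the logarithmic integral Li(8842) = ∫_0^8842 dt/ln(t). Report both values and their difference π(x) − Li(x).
π(8842) = 1102;  Li(8842) ≈ 1119.58;  π(x) − Li(x) ≈ -17.58.

Direct count of primes ≤ 8842 gives π(8842) = 1102. Numerical evaluation of the logarithmic integral gives Li(8842) ≈ 1119.58. The difference π(x) − Li(x) ≈ -17.58 is typically negative for small/moderate x (Li(x) overestimates), though Littlewood's theorem shows this sign changes infinitely often.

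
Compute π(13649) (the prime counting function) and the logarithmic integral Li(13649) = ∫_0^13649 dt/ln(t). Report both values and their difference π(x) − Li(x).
π(13649) = 1613;  Li(13649) ≈ 1635.44;  π(x) − Li(x) ≈ -22.44.

Direct count of primes ≤ 13649 gives π(13649) = 1613. Numerical evaluation of the logarithmic integral gives Li(13649) ≈ 1635.44. The difference π(x) − Li(x) ≈ -22.44 is typically negative for small/moderate x (Li(x) overestimates), though Littlewood's theorem shows this sign changes infinitely often.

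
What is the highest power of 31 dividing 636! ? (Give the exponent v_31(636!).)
v_31(636!) = 20

Legendre's formula: v_p(n!) = Σ_{k ≥ 1} ⌊n / p^k⌋. For p = 31, n = 636, the terms are:
  ⌊636/31^1⌋ = ⌊636/31⌋ = 20
(the next term ⌊636/31^2⌋ = 0, terminating the sum). Summing: v_31(636!) = 20 = 20.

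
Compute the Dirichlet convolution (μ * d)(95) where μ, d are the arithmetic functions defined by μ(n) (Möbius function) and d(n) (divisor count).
(μ * d)(95) = 1

Divisors of 95: [1, 5, 19, 95]. For each d | 95:
  d = 1: μ(1) · d(95/1) = 1 · 4 = 4
  d = 5: μ(5) · d(95/5) = -1 · 2 = -2
  d = 19: μ(19) · d(95/19) = -1 · 2 = -2
  d = 95: μ(95) · d(95/95) = 1 · 1 = 1
Summing: (μ * d)(95) = 4 + -2 + -2 + 1 = 1.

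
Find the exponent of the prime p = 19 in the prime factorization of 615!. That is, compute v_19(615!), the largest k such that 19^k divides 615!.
v_19(615!) = 33

Legendre's formula: v_p(n!) = Σ_{k ≥ 1} ⌊n / p^k⌋. For p = 19, n = 615, the terms are:
  ⌊615/19^1⌋ = ⌊615/19⌋ = 32
  ⌊615/19^2⌋ = ⌊615/361⌋ = 1
(the next term ⌊615/19^3⌋ = 0, terminating the sum). Summing: v_19(615!) = 32 + 1 = 33.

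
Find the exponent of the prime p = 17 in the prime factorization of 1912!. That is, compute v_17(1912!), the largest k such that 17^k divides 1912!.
v_17(1912!) = 118

Legendre's formula: v_p(n!) = Σ_{k ≥ 1} ⌊n / p^k⌋. For p = 17, n = 1912, the terms are:
  ⌊1912/17^1⌋ = ⌊1912/17⌋ = 112
  ⌊1912/17^2⌋ = ⌊1912/289⌋ = 6
(the next term ⌊1912/17^3⌋ = 0, terminating the sum). Summing: v_17(1912!) = 112 + 6 = 118.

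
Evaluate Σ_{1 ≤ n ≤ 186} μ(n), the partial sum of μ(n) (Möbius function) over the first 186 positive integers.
Σ_{n ≤ 186} μ(n) = -4

Compute μ(n) for each 1 ≤ n ≤ 186: μ(1) = 1, μ(2) = -1, μ(3) = -1, μ(4) = 0, μ(5) = -1, μ(6) = 1, μ(7) = -1, μ(8) = 0, μ(9) = 0, μ(10) = 1, μ(11) = -1, μ(12) = 0, μ(13) = -1, μ(14) = 1, μ(15) = 1, μ(16) = 0, μ(17) = -1, μ(18) = 0, μ(19) = -1, μ(20) = 0, μ(21) = 1, μ(22) = 1, μ(23) = -1, μ(24) = 0, μ(25) = 0, μ(26) = 1, μ(27) = 0, μ(28) = 0, μ(29) = -1, μ(30) = -1, μ(31) = -1, μ(32) = 0, μ(33) = 1, μ(34) = 1, μ(35) = 1, μ(36) = 0, μ(37) = -1, μ(38) = 1, μ(39) = 1, μ(40) = 0, μ(41) = -1, μ(42) = -1, μ(43) = -1, μ(44) = 0, μ(45) = 0, μ(46) = 1, μ(47) = -1, μ(48) = 0, μ(49) = 0, μ(50) = 0, μ(51) = 1, μ(52) = 0, μ(53) = -1, μ(54) = 0, μ(55) = 1, μ(56) = 0, μ(57) = 1, μ(58) = 1, μ(59) = -1, μ(60) = 0, μ(61) = -1, μ(62) = 1, μ(63) = 0, μ(64) = 0, μ(65) = 1, μ(66) = -1, μ(67) = -1, μ(68) = 0, μ(69) = 1, μ(70) = -1, μ(71) = -1, μ(72) = 0, μ(73) = -1, μ(74) = 1, μ(75) = 0, μ(76) = 0, μ(77) = 1, μ(78) = -1, μ(79) = -1, μ(80) = 0, μ(81) = 0, μ(82) = 1, μ(83) = -1, μ(84) = 0, μ(85) = 1, μ(86) = 1, μ(87) = 1, μ(88) = 0, μ(89) = -1, μ(90) = 0, μ(91) = 1, μ(92) = 0, μ(93) = 1, μ(94) = 1, μ(95) = 1, μ(96) = 0, μ(97) = -1, μ(98) = 0, μ(99) = 0, μ(100) = 0, μ(101) = -1, μ(102) = -1, μ(103) = -1, μ(104) = 0, μ(105) = -1, μ(106) = 1, μ(107) = -1, μ(108) = 0, μ(109) = -1, μ(110) = -1, μ(111) = 1, μ(112) = 0, μ(113) = -1, μ(114) = -1, μ(115) = 1, μ(116) = 0, μ(117) = 0, μ(118) = 1, μ(119) = 1, μ(120) = 0, μ(121) = 0, μ(122) = 1, μ(123) = 1, μ(124) = 0, μ(125) = 0, μ(126) = 0, μ(127) = -1, μ(128) = 0, μ(129) = 1, μ(130) = -1, μ(131) = -1, μ(132) = 0, μ(133) = 1, μ(134) = 1, μ(135) = 0, μ(136) = 0, μ(137) = -1, μ(138) = -1, μ(139) = -1, μ(140) = 0, μ(141) = 1, μ(142) = 1, μ(143) = 1, μ(144) = 0, μ(145) = 1, μ(146) = 1, μ(147) = 0, μ(148) = 0, μ(149) = -1, μ(150) = 0, μ(151) = -1, μ(152) = 0, μ(153) = 0, μ(154) = -1, μ(155) = 1, μ(156) = 0, μ(157) = -1, μ(158) = 1, μ(159) = 1, μ(160) = 0, μ(161) = 1, μ(162) = 0, μ(163) = -1, μ(164) = 0, μ(165) = -1, μ(166) = 1, μ(167) = -1, μ(168) = 0, μ(169) = 0, μ(170) = -1, μ(171) = 0, μ(172) = 0, μ(173) = -1, μ(174) = -1, μ(175) = 0, μ(176) = 0, μ(177) = 1, μ(178) = 1, μ(179) = -1, μ(180) = 0, μ(181) = -1, μ(182) = -1, μ(183) = 1, μ(184) = 0, μ(185) = 1, μ(186) = -1. Summing all 186 values: -4. (Mertens function M(x) = Σ_{n ≤ x} μ(n); on average M(x) should be small (PNT ⟺ M(x) = o(x)).)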